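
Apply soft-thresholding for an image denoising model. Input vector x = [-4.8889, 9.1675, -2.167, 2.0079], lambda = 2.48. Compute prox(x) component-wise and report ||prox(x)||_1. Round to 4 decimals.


Soft-thresholding with lambda = 2.48:
prox(-4.8889) = sign(-4.8889)*max(|-4.8889| - 2.48, 0) = -2.4089
prox(9.1675) = sign(9.1675)*max(|9.1675| - 2.48, 0) = 6.6875
prox(-2.167) = sign(-2.167)*max(|-2.167| - 2.48, 0) = 0.0
prox(2.0079) = sign(2.0079)*max(|2.0079| - 2.48, 0) = 0.0
prox(x) = [-2.4089, 6.6875, 0.0, 0.0]
||prox(x)||_1 = 2.4089 + 6.6875 + 0.0 + 0.0 = 9.0964


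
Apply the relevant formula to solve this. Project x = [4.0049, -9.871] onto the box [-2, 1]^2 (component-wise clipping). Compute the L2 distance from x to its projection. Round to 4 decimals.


Project each component onto [-2, 1].
clip(4.0049) = 1.0, clip(-9.871) = -2.0
Projection = [1.0, -2.0]
Squared diffs: [9.0294, 61.9526]
Distance = sqrt(70.982) = 8.4251


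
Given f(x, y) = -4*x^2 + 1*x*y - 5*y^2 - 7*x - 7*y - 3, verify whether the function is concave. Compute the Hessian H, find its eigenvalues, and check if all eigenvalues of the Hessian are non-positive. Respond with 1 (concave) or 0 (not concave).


The Hessian of f(x,y) = -4*x^2 + 1*x*y - 5*y^2 - 7*x - 7*y - 3 is:
H = [[-8, 1], [1, -10]]
Trace = -8 - 10 = -18
Determinant = -8*-10 - (1)^2 = 79
Discriminant = (-18)^2 - 4*79 = 8.0
Eigenvalues: lambda_1 = -10.4142, lambda_2 = -7.5858
The function is concave.

1


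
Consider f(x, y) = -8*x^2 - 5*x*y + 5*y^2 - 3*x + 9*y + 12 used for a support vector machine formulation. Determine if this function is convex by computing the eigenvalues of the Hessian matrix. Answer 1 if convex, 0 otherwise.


The Hessian of f(x,y) = -8*x^2 - 5*x*y + 5*y^2 - 3*x + 9*y + 12 is:
H = [[-16, -5], [-5, 10]]
Trace = -16 + 10 = -6
Determinant = -16*10 - (-5)^2 = -185
Discriminant = (-6)^2 - 4*-185 = 776.0
Eigenvalues: lambda_1 = -16.9284, lambda_2 = 10.9284
The function is not convex.

0


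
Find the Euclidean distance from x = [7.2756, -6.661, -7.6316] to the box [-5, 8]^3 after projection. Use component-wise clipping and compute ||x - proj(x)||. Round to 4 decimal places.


Project each component onto [-5, 8].
clip(7.2756) = 7.2756, clip(-6.661) = -5.0, clip(-7.6316) = -5.0
Projection = [7.2756, -5.0, -5.0]
Squared diffs: [0.0, 2.7589, 6.9253]
Distance = sqrt(9.6842) = 3.112


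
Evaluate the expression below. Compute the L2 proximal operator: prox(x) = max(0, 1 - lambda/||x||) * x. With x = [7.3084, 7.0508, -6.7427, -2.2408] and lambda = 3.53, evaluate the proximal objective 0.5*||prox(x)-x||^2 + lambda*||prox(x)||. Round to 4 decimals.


Step 1: Compute ||x||.
||x|| = 12.394
Step 2: Compute scaling factor.
scale = max(0, 1 - 3.53/12.394) = 0.7152
Step 3: prox(x) = [5.2269, 5.0426, -4.8223, -1.6026]
||prox(x)|| = 8.864
Step 4: Proximal objective.
0.5*||prox-x||^2 = 6.2305
lambda*||prox|| = 31.2899
Total = 37.5204


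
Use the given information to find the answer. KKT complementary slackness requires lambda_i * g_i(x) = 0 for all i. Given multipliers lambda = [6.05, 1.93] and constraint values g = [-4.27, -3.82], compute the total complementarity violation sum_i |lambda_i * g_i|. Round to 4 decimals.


KKT complementary slackness check:
lambda_1 * g_1 = 6.05 * -4.27 = -25.8335
lambda_2 * g_2 = 1.93 * -3.82 = -7.3726
Total violation = 25.8335 + 7.3726 = 33.2061


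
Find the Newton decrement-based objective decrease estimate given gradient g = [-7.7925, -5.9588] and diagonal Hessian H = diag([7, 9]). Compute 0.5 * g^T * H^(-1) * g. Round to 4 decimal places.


Step 1: H is diagonal, so H^(-1) * g = [-1.1132, -0.6621].
Step 2: g^T H^(-1) g = sum_i g_i^2 / H_ii
  = (-7.7925)^2/7 + (-5.9588)^2/9
  = 8.6747 + 3.9453 = 12.62
Step 3: Objective decrease = 0.5 * g^T H^(-1) g = 6.31


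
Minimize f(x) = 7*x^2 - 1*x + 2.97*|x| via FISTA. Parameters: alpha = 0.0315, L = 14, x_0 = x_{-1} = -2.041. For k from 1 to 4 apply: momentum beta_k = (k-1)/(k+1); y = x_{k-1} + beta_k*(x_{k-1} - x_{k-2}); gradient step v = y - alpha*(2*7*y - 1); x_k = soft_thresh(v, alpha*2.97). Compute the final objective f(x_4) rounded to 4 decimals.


FISTA on f(x) = 7*x^2 - 1*x + 2.97*|x|
L = 14, alpha = 0.0315
Iteration 1: beta = 0.0, y = -2.041 + 0.0*(-2.041 + 2.041) = -2.041
  grad(y) = -29.574, v = y - alpha*grad = -1.1094
  prox(v) = soft_thresh(-1.1094, 0.0936) = -1.0159
Iteration 2: beta = 0.3333, y = -1.0159 + 0.3333*(-1.0159 + 2.041) = -0.6742
  grad(y) = -10.4381, v = y - alpha*grad = -0.3454
  prox(v) = soft_thresh(-0.3454, 0.0936) = -0.2518
Iteration 3: beta = 0.5, y = -0.2518 + 0.5*(-0.2518 + 1.0159) = 0.1302
  grad(y) = 0.8233, v = y - alpha*grad = 0.1043
  prox(v) = soft_thresh(0.1043, 0.0936) = 0.0107
Iteration 4: beta = 0.6, y = 0.0107 + 0.6*(0.0107 + 0.2518) = 0.1683
  grad(y) = 1.3558, v = y - alpha*grad = 0.1256
  prox(v) = soft_thresh(0.1256, 0.0936) = 0.032
f(x_4) = 7*0.032^2 - 1*0.032 + 2.97*|0.032| = 0.0702


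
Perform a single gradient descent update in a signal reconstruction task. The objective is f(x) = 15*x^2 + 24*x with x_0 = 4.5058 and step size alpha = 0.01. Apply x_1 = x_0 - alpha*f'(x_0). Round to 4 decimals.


We compute the gradient at x_0 and apply the update.
f'(x) = 30*x + 24
f'(4.5058) = 30*4.5058 + 24 = 159.174
x_1 = 4.5058 - 0.01*159.174 = 2.9141


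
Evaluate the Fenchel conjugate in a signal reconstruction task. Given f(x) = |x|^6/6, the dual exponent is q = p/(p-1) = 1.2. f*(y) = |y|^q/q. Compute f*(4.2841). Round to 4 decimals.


The conjugate exponent q satisfies 1/p + 1/q = 1.
p = 6, so q = 6/(6 - 1) = 1.2
|y|^q = 4.2841^1.2 = 5.731
f*(4.2841) = 5.731 / 1.2 = 4.7758


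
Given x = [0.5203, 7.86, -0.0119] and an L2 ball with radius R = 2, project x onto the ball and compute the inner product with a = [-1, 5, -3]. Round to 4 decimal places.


Step 1: Compute ||x|| (intermediates to 6 decimals).
||x|| = sqrt(0.5203^2 + 7.86^2 + (-0.0119)^2) = 7.877211
Step 2: Project.
Since ||x|| > R, scale = R/||x|| = 2/7.877211 = 0.253897, proj(x) = scale * x
proj(x) = [0.132103, 1.99563, -0.003021]
Step 3: Dot product.
a^T * proj(x) = -1*0.132103 + 5*1.99563 - 3*(-0.003021) = 9.8551


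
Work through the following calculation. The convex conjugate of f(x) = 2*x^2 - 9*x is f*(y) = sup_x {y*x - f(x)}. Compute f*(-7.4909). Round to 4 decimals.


f*(y) = sup_x {y*x - a*x^2 - b*x} = sup_x {(y-b)*x - a*x^2}
FOC: (y - b) - 2a*x = 0 => x* = (y - b)/(2a)
x* = (-7.4909 + 9)/(2*2) = 0.3773
f*(-7.4909) = (y-b)^2/(4a) = (-7.4909 + 9)^2/(4*2)
= 2.2774/8 = 0.2847


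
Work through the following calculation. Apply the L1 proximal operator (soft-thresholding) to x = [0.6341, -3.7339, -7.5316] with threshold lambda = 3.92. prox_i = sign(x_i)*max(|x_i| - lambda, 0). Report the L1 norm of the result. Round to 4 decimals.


Soft-thresholding with lambda = 3.92:
prox(0.6341) = sign(0.6341)*max(|0.6341| - 3.92, 0) = 0.0
prox(-3.7339) = sign(-3.7339)*max(|-3.7339| - 3.92, 0) = 0.0
prox(-7.5316) = sign(-7.5316)*max(|-7.5316| - 3.92, 0) = -3.6116
prox(x) = [0.0, 0.0, -3.6116]
||prox(x)||_1 = 0.0 + 0.0 + 3.6116 = 3.6116


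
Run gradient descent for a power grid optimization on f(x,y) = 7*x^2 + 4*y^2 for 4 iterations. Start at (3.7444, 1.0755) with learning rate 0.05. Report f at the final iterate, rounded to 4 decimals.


Gradient descent on f(x,y) = 7*x^2 + 4*y^2.
Starting point: (3.7444, 1.0755), alpha = 0.05
Step 1: grad_x = 2*7*3.7444 = 52.4216, grad_y = 2*4*1.0755 = 8.604
  x_1 = 3.7444 - 0.05*52.4216 = 1.1233
  y_1 = 1.0755 - 0.05*8.604 = 0.6453
Step 2: grad_x = 2*7*1.1233 = 15.7265, grad_y = 2*4*0.6453 = 5.1624
  x_2 = 1.1233 - 0.05*15.7265 = 0.337
  y_2 = 0.6453 - 0.05*5.1624 = 0.3872
Step 3: grad_x = 2*7*0.337 = 4.7179, grad_y = 2*4*0.3872 = 3.0974
  x_3 = 0.337 - 0.05*4.7179 = 0.1011
  y_3 = 0.3872 - 0.05*3.0974 = 0.2323
Step 4: grad_x = 2*7*0.1011 = 1.4154, grad_y = 2*4*0.2323 = 1.8585
  x_4 = 0.1011 - 0.05*1.4154 = 0.0303
  y_4 = 0.2323 - 0.05*1.8585 = 0.1394
f(0.0303, 0.1394) = 7*0.0303^2 + 4*0.1394^2 = 0.0842


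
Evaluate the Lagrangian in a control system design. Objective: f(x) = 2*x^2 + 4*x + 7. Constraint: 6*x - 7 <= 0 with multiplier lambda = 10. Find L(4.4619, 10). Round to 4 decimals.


Step 1: Evaluate f(x).
f(4.4619) = 2*4.4619^2 + 4*4.4619 + 7 = 64.6647
Step 2: Evaluate g(x).
g(4.4619) = 6*4.4619 - 7 = 19.7714
Step 3: Compute Lagrangian.
L = 64.6647 + 10*19.7714 = 262.3787


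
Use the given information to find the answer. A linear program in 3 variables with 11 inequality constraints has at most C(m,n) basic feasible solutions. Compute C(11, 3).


Each vertex corresponds to some choice of n active constraints out of m, so the number of vertices is at most C(m, n) = m! / (n!(m-n)!).
m = 11, n = 3
Numerator: 11 * 10 * 9
Denominator: 3! = 6
C(11, 3) = 165


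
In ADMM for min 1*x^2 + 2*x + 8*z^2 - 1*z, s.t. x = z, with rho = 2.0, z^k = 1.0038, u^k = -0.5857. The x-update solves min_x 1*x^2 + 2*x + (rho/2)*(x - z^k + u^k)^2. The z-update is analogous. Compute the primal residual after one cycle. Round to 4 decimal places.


ADMM iteration with rho = 2.0, z^k = 1.0038, u^k = -0.5857
Step 1: x-update.
Minimize 1*x^2 + 2*x + (2.0/2)*(x - 1.0038 - 0.5857)^2
FOC: (2*1 + 2.0)*x = -2 + 2.0*(1.0038 + 0.5857)
x^{k+1} = 0.2948
Step 2: z-update.
Minimize 8*z^2 - 1*z + (2.0/2)*(0.2948 - z - 0.5857)^2
FOC: (2*8 + 2.0)*z = 1 + 2.0*(0.2948 - 0.5857)
z^{k+1} = 0.0232
Step 3: u-update.
u^{k+1} = -0.5857 + 0.2948 - 0.0232 = -0.3142
Step 4: Primal residual = |0.2948 - 0.0232| = 0.2715


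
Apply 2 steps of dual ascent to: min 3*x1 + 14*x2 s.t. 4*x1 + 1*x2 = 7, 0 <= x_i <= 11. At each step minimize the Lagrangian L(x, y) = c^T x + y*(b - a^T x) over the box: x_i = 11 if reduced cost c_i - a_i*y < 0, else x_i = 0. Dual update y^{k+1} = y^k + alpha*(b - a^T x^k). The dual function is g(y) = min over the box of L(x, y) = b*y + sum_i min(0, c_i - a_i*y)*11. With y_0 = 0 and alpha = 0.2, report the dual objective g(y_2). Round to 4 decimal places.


Dual ascent for LP: min 3*x1 + 14*x2, 4*x1 + 1*x2 = 7, 0 <= x_i <= 11
Step 1: y^k = 0.0, reduced costs: (3.0, 14.0)
  x^k = (0.0, 0.0), subgradient = b - a^T x = 7.0
  y^{k+1} = 0.0 + 0.2*7.0 = 1.4
Step 2: y^k = 1.4, reduced costs: (-2.6, 12.6)
  x^k = (11.0, 0.0), subgradient = b - a^T x = -37.0
  y^{k+1} = 1.4 + 0.2*-37.0 = -6.0
Dual objective at y_2 = -6.0: reduced costs (27.0, 20.0), box minimizer x = (0.0, 0.0)
g(y_2) = b*y + (c1 - a1*y)*x1 + (c2 - a2*y)*x2 = 7*(-6.0) + 27.0*0.0 + 20.0*0.0 = -42.0 + 0.0 + 0.0 = -42.0


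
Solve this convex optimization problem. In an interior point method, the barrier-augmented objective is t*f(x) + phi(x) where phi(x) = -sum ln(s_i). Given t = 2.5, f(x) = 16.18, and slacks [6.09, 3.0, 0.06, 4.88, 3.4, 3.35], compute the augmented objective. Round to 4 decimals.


Step 1: Compute log-barrier.
ln values: [1.8066, 1.0986, -2.8134, 1.5851, 1.2238, 1.209]
phi = -(1.8066 + 1.0986 - 2.8134 + 1.5851 + 1.2238 + 1.209) = -4.1097
Step 2: Compute augmented objective.
t*f(x) = 2.5*16.18 = 40.45
Total = 40.45 - 4.1097 = 36.3403


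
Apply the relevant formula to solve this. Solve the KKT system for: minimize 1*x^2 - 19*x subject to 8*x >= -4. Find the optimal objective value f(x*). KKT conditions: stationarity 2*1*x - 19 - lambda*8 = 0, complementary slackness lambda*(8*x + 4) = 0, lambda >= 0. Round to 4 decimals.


Step 1: Try lambda = 0 (constraint inactive).
Stationarity: 2*1*x - 19 = 0
x* = 19/(2*1) = 9.5
Check constraint: 8*9.5 = 76.0 >= -4 -- satisfied.
Step 2: Compute optimal value.
f(x*) = 1*9.5^2 - 19*9.5 = -90.25


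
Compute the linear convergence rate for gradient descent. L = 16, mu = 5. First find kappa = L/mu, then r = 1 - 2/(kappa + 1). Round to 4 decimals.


Step 1: Compute the condition number.
kappa = L/mu = 16/5 = 3.2
Step 2: Compute the convergence rate.
r = 1 - 2/(kappa + 1) = 1 - 2*mu/(L + mu) = (L - mu)/(L + mu) = 11/21 = 0.5238


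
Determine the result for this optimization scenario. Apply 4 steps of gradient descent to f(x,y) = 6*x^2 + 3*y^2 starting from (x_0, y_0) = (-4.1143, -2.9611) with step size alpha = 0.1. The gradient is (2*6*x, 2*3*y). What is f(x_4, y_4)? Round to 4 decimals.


Gradient descent on f(x,y) = 6*x^2 + 3*y^2.
Starting point: (-4.1143, -2.9611), alpha = 0.1
Step 1: grad_x = 2*6*-4.1143 = -49.3716, grad_y = 2*3*-2.9611 = -17.7666
  x_1 = -4.1143 - 0.1*-49.3716 = 0.8229
  y_1 = -2.9611 - 0.1*-17.7666 = -1.1844
Step 2: grad_x = 2*6*0.8229 = 9.8743, grad_y = 2*3*-1.1844 = -7.1066
  x_2 = 0.8229 - 0.1*9.8743 = -0.1646
  y_2 = -1.1844 - 0.1*-7.1066 = -0.4738
Step 3: grad_x = 2*6*-0.1646 = -1.9749, grad_y = 2*3*-0.4738 = -2.8427
  x_3 = -0.1646 - 0.1*-1.9749 = 0.0329
  y_3 = -0.4738 - 0.1*-2.8427 = -0.1895
Step 4: grad_x = 2*6*0.0329 = 0.395, grad_y = 2*3*-0.1895 = -1.1371
  x_4 = 0.0329 - 0.1*0.395 = -0.0066
  y_4 = -0.1895 - 0.1*-1.1371 = -0.0758
f(-0.0066, -0.0758) = 6*(-0.0066)^2 + 3*(-0.0758)^2 = 0.0175


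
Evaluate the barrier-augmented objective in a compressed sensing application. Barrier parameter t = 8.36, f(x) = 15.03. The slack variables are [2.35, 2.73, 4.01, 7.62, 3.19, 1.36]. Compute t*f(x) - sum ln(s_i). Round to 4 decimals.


Step 1: Compute log-barrier.
ln values: [0.8544, 1.0043, 1.3888, 2.0308, 1.16, 0.3075]
phi = -(0.8544 + 1.0043 + 1.3888 + 2.0308 + 1.16 + 0.3075) = -6.7458
Step 2: Compute augmented objective.
t*f(x) = 8.36*15.03 = 125.6508
Total = 125.6508 - 6.7458 = 118.905


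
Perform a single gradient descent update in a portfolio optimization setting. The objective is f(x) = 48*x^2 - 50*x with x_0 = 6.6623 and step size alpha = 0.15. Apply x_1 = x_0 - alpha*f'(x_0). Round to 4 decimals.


We compute the gradient at x_0 and apply the update.
f'(x) = 96*x - 50
f'(6.6623) = 96*6.6623 - 50 = 589.5808
x_1 = 6.6623 - 0.15*589.5808 = -81.7748


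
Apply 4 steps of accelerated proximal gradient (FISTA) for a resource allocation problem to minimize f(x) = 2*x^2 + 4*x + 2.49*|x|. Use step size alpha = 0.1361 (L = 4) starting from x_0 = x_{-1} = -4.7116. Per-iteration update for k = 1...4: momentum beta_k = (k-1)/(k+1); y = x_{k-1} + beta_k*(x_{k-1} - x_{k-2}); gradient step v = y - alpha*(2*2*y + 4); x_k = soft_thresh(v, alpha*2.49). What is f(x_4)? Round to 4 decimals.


FISTA on f(x) = 2*x^2 + 4*x + 2.49*|x|
L = 4, alpha = 0.1361
Iteration 1: beta = 0.0, y = -4.7116 + 0.0*(-4.7116 + 4.7116) = -4.7116
  grad(y) = -14.8464, v = y - alpha*grad = -2.691
  prox(v) = soft_thresh(-2.691, 0.3389) = -2.3521
Iteration 2: beta = 0.3333, y = -2.3521 + 0.3333*(-2.3521 + 4.7116) = -1.5656
  grad(y) = -2.2625, v = y - alpha*grad = -1.2577
  prox(v) = soft_thresh(-1.2577, 0.3389) = -0.9188
Iteration 3: beta = 0.5, y = -0.9188 + 0.5*(-0.9188 + 2.3521) = -0.2022
  grad(y) = 3.1914, v = y - alpha*grad = -0.6365
  prox(v) = soft_thresh(-0.6365, 0.3389) = -0.2976
Iteration 4: beta = 0.6, y = -0.2976 + 0.6*(-0.2976 + 0.9188) = 0.0751
  grad(y) = 4.3004, v = y - alpha*grad = -0.5102
  prox(v) = soft_thresh(-0.5102, 0.3389) = -0.1713
f(x_4) = 2*(-0.1713)^2 + 4*(-0.1713) + 2.49*|-0.1713| = -0.2


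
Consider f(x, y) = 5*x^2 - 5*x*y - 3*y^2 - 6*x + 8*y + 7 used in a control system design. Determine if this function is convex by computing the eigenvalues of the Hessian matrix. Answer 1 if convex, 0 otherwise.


The Hessian of f(x,y) = 5*x^2 - 5*x*y - 3*y^2 - 6*x + 8*y + 7 is:
H = [[10, -5], [-5, -6]]
Trace = 10 - 6 = 4
Determinant = 10*-6 - (-5)^2 = -85
Discriminant = (4)^2 - 4*-85 = 356.0
Eigenvalues: lambda_1 = -7.434, lambda_2 = 11.434
The function is not convex.

0


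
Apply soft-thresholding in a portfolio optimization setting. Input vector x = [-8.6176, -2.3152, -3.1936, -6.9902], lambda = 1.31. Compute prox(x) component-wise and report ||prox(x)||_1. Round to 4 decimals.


Soft-thresholding with lambda = 1.31:
prox(-8.6176) = sign(-8.6176)*max(|-8.6176| - 1.31, 0) = -7.3076
prox(-2.3152) = sign(-2.3152)*max(|-2.3152| - 1.31, 0) = -1.0052
prox(-3.1936) = sign(-3.1936)*max(|-3.1936| - 1.31, 0) = -1.8836
prox(-6.9902) = sign(-6.9902)*max(|-6.9902| - 1.31, 0) = -5.6802
prox(x) = [-7.3076, -1.0052, -1.8836, -5.6802]
||prox(x)||_1 = 7.3076 + 1.0052 + 1.8836 + 5.6802 = 15.8766


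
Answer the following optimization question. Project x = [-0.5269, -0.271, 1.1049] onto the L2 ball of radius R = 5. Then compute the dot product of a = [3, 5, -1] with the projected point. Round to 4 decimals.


Step 1: Compute ||x|| (intermediates to 6 decimals).
||x|| = sqrt((-0.5269)^2 + (-0.271)^2 + 1.1049^2) = 1.253742
Step 2: Project.
Since ||x|| <= R, proj = x (no scaling needed).
proj(x) = [-0.5269, -0.271, 1.1049]
Step 3: Dot product.
a^T * proj(x) = 3*(-0.5269) + 5*(-0.271) - 1*1.1049 = -4.0406


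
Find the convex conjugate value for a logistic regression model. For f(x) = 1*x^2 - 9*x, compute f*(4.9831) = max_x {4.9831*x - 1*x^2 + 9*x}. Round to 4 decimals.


f*(y) = sup_x {y*x - a*x^2 - b*x} = sup_x {(y-b)*x - a*x^2}
FOC: (y - b) - 2a*x = 0 => x* = (y - b)/(2a)
x* = (4.9831 + 9)/(2*1) = 6.9916
f*(4.9831) = (y-b)^2/(4a) = (4.9831 + 9)^2/(4*1)
= 195.5271/4 = 48.8818


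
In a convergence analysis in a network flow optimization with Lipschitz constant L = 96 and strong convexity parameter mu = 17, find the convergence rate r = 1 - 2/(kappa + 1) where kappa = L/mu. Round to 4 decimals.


Step 1: Compute the condition number.
kappa = L/mu = 96/17 = 5.6471
Step 2: Compute the convergence rate.
r = 1 - 2/(kappa + 1) = 1 - 2*mu/(L + mu) = (L - mu)/(L + mu) = 79/113 = 0.6991


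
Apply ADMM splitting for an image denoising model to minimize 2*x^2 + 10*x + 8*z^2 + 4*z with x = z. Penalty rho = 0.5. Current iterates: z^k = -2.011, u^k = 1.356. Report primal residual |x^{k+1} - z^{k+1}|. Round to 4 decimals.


ADMM iteration with rho = 0.5, z^k = -2.011, u^k = 1.356
Step 1: x-update.
Minimize 2*x^2 + 10*x + (0.5/2)*(x + 2.011 + 1.356)^2
FOC: (2*2 + 0.5)*x = -10 + 0.5*(-2.011 - 1.356)
x^{k+1} = -2.5963
Step 2: z-update.
Minimize 8*z^2 + 4*z + (0.5/2)*(-2.5963 - z + 1.356)^2
FOC: (2*8 + 0.5)*z = -4 + 0.5*(-2.5963 + 1.356)
z^{k+1} = -0.28
Step 3: u-update.
u^{k+1} = 1.356 - 2.5963 + 0.28 = -0.9603
Step 4: Primal residual = |-2.5963 + 0.28| = 2.3163


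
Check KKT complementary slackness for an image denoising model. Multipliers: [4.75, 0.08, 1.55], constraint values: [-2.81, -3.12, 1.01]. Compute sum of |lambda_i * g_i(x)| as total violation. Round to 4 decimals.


KKT complementary slackness check:
lambda_1 * g_1 = 4.75 * -2.81 = -13.3475
lambda_2 * g_2 = 0.08 * -3.12 = -0.2496
lambda_3 * g_3 = 1.55 * 1.01 = 1.5655
Total violation = 13.3475 + 0.2496 + 1.5655 = 15.1626


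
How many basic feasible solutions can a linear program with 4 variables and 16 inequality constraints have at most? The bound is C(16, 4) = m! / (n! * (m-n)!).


Each vertex corresponds to some choice of n active constraints out of m, so the number of vertices is at most C(m, n) = m! / (n!(m-n)!).
m = 16, n = 4
Numerator: 16 * 15 * 14 * 13
Denominator: 4! = 24
C(16, 4) = 1820


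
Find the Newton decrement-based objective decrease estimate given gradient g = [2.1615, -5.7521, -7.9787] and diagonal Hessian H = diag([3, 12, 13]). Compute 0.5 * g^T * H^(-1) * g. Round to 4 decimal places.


Step 1: H is diagonal, so H^(-1) * g = [0.7205, -0.4793, -0.6137].
Step 2: g^T H^(-1) g = sum_i g_i^2 / H_ii
  = (2.1615)^2/3 + (-5.7521)^2/12 + (-7.9787)^2/13
  = 1.5574 + 2.7572 + 4.8969 = 9.2115
Step 3: Objective decrease = 0.5 * g^T H^(-1) g = 4.6057


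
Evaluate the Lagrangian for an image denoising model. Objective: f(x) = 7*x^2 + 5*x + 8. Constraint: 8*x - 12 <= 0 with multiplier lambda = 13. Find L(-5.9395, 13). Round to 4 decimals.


Step 1: Evaluate f(x).
f(-5.9395) = 7*(-5.9395)^2 + 5*(-5.9395) + 8 = 225.2461
Step 2: Evaluate g(x).
g(-5.9395) = 8*-5.9395 - 12 = -59.516
Step 3: Compute Lagrangian.
L = 225.2461 + 13*-59.516 = -548.4619


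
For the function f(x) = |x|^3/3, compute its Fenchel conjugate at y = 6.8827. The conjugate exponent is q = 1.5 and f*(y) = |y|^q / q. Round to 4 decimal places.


The conjugate exponent q satisfies 1/p + 1/q = 1.
p = 3, so q = 3/(3 - 1) = 1.5
|y|^q = 6.8827^1.5 = 18.0567
f*(6.8827) = 18.0567 / 1.5 = 12.0378


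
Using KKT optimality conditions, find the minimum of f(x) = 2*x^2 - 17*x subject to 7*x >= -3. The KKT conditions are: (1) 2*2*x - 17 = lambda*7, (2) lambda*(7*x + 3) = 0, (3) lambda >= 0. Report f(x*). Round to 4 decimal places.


Step 1: Try lambda = 0 (constraint inactive).
Stationarity: 2*2*x - 17 = 0
x* = 17/(2*2) = 4.25
Check constraint: 7*4.25 = 29.75 >= -3 -- satisfied.
Step 2: Compute optimal value.
f(x*) = 2*4.25^2 - 17*4.25 = -36.125


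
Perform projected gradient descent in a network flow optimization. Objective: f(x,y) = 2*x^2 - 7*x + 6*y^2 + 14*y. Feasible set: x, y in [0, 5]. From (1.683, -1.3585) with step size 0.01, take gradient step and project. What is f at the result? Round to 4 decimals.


Step 1: Compute gradient at (1.683, -1.3585).
grad_x = 2*2*1.683 - 7 = -0.268
grad_y = 2*6*-1.3585 + 14 = -2.302
Step 2: Gradient step.
x_raw = 1.683 - 0.01*-0.268 = 1.6857
y_raw = -1.3585 - 0.01*-2.302 = -1.3355
Step 3: Project onto [0, 5].
x_proj = clip(1.6857) = 1.6857
y_proj = clip(-1.3355) = 0.0
Step 4: Evaluate f.
f(1.6857, 0.0) = -6.1167


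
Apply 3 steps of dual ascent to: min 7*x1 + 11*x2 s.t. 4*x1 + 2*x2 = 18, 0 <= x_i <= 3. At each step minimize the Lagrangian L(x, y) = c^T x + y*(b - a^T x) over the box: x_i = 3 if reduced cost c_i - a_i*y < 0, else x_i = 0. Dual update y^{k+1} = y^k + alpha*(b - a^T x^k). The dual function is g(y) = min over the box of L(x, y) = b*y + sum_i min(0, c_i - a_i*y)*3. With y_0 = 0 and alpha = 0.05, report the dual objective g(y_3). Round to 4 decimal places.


Dual ascent for LP: min 7*x1 + 11*x2, 4*x1 + 2*x2 = 18, 0 <= x_i <= 3
Step 1: y^k = 0.0, reduced costs: (7.0, 11.0)
  x^k = (0.0, 0.0), subgradient = b - a^T x = 18.0
  y^{k+1} = 0.0 + 0.05*18.0 = 0.9
Step 2: y^k = 0.9, reduced costs: (3.4, 9.2)
  x^k = (0.0, 0.0), subgradient = b - a^T x = 18.0
  y^{k+1} = 0.9 + 0.05*18.0 = 1.8
Step 3: y^k = 1.8, reduced costs: (-0.2, 7.4)
  x^k = (3.0, 0.0), subgradient = b - a^T x = 6.0
  y^{k+1} = 1.8 + 0.05*6.0 = 2.1
Dual objective at y_3 = 2.1: reduced costs (-1.4, 6.8), box minimizer x = (3.0, 0.0)
g(y_3) = b*y + (c1 - a1*y)*x1 + (c2 - a2*y)*x2 = 18*2.1 + (-1.4)*3.0 + 6.8*0.0 = 37.8 - 4.2 + 0.0 = 33.6


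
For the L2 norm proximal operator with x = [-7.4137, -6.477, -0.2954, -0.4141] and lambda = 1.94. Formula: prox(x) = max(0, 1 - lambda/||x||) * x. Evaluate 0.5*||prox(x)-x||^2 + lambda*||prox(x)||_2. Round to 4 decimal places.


Step 1: Compute ||x||.
||x|| = 9.8576
Step 2: Compute scaling factor.
scale = max(0, 1 - 1.94/9.8576) = 0.8032
Step 3: prox(x) = [-5.9547, -5.2023, -0.2373, -0.3326]
||prox(x)|| = 7.9176
Step 4: Proximal objective.
0.5*||prox-x||^2 = 1.8818
lambda*||prox|| = 15.3601
Total = 17.242


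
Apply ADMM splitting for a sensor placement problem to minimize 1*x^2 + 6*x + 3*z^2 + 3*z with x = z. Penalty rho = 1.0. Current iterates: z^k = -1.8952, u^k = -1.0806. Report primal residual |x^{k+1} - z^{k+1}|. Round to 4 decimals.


ADMM iteration with rho = 1.0, z^k = -1.8952, u^k = -1.0806
Step 1: x-update.
Minimize 1*x^2 + 6*x + (1.0/2)*(x + 1.8952 - 1.0806)^2
FOC: (2*1 + 1.0)*x = -6 + 1.0*(-1.8952 + 1.0806)
x^{k+1} = -2.2715
Step 2: z-update.
Minimize 3*z^2 + 3*z + (1.0/2)*(-2.2715 - z - 1.0806)^2
FOC: (2*3 + 1.0)*z = -3 + 1.0*(-2.2715 - 1.0806)
z^{k+1} = -0.9074
Step 3: u-update.
u^{k+1} = -1.0806 - 2.2715 + 0.9074 = -2.4447
Step 4: Primal residual = |-2.2715 + 0.9074| = 1.3641


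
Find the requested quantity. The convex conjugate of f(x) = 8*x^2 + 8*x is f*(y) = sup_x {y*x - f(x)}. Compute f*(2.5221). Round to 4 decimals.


f*(y) = sup_x {y*x - a*x^2 - b*x} = sup_x {(y-b)*x - a*x^2}
FOC: (y - b) - 2a*x = 0 => x* = (y - b)/(2a)
x* = (2.5221 - 8)/(2*8) = -0.3424
f*(2.5221) = (y-b)^2/(4a) = (2.5221 - 8)^2/(4*8)
= 30.0074/32 = 0.9377


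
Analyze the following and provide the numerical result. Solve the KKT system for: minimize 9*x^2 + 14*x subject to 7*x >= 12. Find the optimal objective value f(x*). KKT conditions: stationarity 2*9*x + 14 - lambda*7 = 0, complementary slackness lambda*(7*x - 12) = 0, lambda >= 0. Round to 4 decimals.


Step 1: Try lambda = 0 (constraint inactive).
x_unc = -14/(2*9) = -0.7778
Check: 7*-0.7778 = -5.4446 < 12 -- violated!
Step 2: Constraint must be active: 7*x = 12
x* = 12/7 = 1.7143 (rounded; the exact value 12/7 is used below)
lambda = (2*9*(12/7) + 14)/7 = 6.4082
Step 3: Compute optimal value.
f(x*) = 9*(12/7)^2 + 14*(12/7) = 50.449


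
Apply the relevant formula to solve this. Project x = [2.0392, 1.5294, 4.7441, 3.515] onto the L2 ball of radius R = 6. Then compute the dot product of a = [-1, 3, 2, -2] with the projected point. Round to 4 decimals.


Step 1: Compute ||x|| (intermediates to 6 decimals).
||x|| = sqrt(2.0392^2 + 1.5294^2 + 4.7441^2 + 3.515^2) = 6.431105
Step 2: Project.
Since ||x|| > R, scale = R/||x|| = 6/6.431105 = 0.932966, proj(x) = scale * x
proj(x) = [1.902504, 1.426878, 4.426084, 3.279375]
Step 3: Dot product.
a^T * proj(x) = -1*1.902504 + 3*1.426878 + 2*4.426084 - 2*3.279375 = 4.6715


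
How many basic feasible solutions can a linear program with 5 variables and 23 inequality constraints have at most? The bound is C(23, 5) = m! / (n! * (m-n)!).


Each vertex corresponds to some choice of n active constraints out of m, so the number of vertices is at most C(m, n) = m! / (n!(m-n)!).
m = 23, n = 5
Numerator: 23 * 22 * 21 * 20 * 19
Denominator: 5! = 120
C(23, 5) = 33649


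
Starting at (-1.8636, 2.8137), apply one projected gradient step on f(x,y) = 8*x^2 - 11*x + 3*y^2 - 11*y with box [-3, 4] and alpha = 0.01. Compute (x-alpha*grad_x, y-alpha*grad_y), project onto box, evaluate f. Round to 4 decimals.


Step 1: Compute gradient at (-1.8636, 2.8137).
grad_x = 2*8*-1.8636 - 11 = -40.8176
grad_y = 2*3*2.8137 - 11 = 5.8822
Step 2: Gradient step.
x_raw = -1.8636 - 0.01*-40.8176 = -1.4554
y_raw = 2.8137 - 0.01*5.8822 = 2.7549
Step 3: Project onto [-3, 4].
x_proj = clip(-1.4554) = -1.4554
y_proj = clip(2.7549) = 2.7549
Step 4: Evaluate f.
f(-1.4554, 2.7549) = 25.4201


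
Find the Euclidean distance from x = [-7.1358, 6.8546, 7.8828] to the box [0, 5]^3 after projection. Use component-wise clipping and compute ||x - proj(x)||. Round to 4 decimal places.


Project each component onto [0, 5].
clip(-7.1358) = 0.0, clip(6.8546) = 5.0, clip(7.8828) = 5.0
Projection = [0.0, 5.0, 5.0]
Squared diffs: [50.9196, 3.4395, 8.3105]
Distance = sqrt(62.6696) = 7.9164


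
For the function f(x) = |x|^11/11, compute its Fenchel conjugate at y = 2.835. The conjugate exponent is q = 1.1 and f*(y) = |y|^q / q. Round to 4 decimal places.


The conjugate exponent q satisfies 1/p + 1/q = 1.
p = 11, so q = 11/(11 - 1) = 1.1
|y|^q = 2.835^1.1 = 3.1464
f*(2.835) = 3.1464 / 1.1 = 2.8603


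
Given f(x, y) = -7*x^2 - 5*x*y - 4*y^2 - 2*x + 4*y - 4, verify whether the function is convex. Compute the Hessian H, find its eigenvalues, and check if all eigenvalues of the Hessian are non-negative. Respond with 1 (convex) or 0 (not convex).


The Hessian of f(x,y) = -7*x^2 - 5*x*y - 4*y^2 - 2*x + 4*y - 4 is:
H = [[-14, -5], [-5, -8]]
Trace = -14 - 8 = -22
Determinant = -14*-8 - (-5)^2 = 87
Discriminant = (-22)^2 - 4*87 = 136.0
Eigenvalues: lambda_1 = -16.831, lambda_2 = -5.169
The function is not convex.

0


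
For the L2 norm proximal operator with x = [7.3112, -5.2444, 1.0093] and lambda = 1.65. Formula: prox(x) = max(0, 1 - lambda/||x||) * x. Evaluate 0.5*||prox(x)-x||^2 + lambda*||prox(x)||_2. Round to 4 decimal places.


Step 1: Compute ||x||.
||x|| = 9.0541
Step 2: Compute scaling factor.
scale = max(0, 1 - 1.65/9.0541) = 0.8178
Step 3: prox(x) = [5.9788, -4.2887, 0.8254]
||prox(x)|| = 7.4041
Step 4: Proximal objective.
0.5*||prox-x||^2 = 1.3613
lambda*||prox|| = 12.2168
Total = 13.578


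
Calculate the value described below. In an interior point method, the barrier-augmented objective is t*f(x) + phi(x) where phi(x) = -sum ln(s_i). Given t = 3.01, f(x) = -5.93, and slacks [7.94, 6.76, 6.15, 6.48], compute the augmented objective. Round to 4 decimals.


Step 1: Compute log-barrier.
ln values: [2.0719, 1.911, 1.8165, 1.8687]
phi = -(2.0719 + 1.911 + 1.8165 + 1.8687) = -7.6681
Step 2: Compute augmented objective.
t*f(x) = 3.01*-5.93 = -17.8493
Total = -17.8493 - 7.6681 = -25.5174


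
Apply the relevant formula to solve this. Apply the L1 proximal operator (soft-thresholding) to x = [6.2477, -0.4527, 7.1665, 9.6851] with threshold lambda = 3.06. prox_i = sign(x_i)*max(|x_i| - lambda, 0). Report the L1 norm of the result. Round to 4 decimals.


Soft-thresholding with lambda = 3.06:
prox(6.2477) = sign(6.2477)*max(|6.2477| - 3.06, 0) = 3.1877
prox(-0.4527) = sign(-0.4527)*max(|-0.4527| - 3.06, 0) = 0.0
prox(7.1665) = sign(7.1665)*max(|7.1665| - 3.06, 0) = 4.1065
prox(9.6851) = sign(9.6851)*max(|9.6851| - 3.06, 0) = 6.6251
prox(x) = [3.1877, 0.0, 4.1065, 6.6251]
||prox(x)||_1 = 3.1877 + 0.0 + 4.1065 + 6.6251 = 13.9193


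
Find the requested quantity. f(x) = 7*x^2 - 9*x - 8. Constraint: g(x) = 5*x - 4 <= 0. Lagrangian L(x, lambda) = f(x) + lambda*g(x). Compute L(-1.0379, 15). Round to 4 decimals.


Step 1: Evaluate f(x).
f(-1.0379) = 7*(-1.0379)^2 - 9*(-1.0379) - 8 = 8.8818
Step 2: Evaluate g(x).
g(-1.0379) = 5*-1.0379 - 4 = -9.1895
Step 3: Compute Lagrangian.
L = 8.8818 + 15*-9.1895 = -128.9607


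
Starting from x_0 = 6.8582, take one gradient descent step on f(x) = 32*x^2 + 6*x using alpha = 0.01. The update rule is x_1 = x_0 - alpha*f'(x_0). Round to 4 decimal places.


We compute the gradient at x_0 and apply the update.
f'(x) = 64*x + 6
f'(6.8582) = 64*6.8582 + 6 = 444.9248
x_1 = 6.8582 - 0.01*444.9248 = 2.409


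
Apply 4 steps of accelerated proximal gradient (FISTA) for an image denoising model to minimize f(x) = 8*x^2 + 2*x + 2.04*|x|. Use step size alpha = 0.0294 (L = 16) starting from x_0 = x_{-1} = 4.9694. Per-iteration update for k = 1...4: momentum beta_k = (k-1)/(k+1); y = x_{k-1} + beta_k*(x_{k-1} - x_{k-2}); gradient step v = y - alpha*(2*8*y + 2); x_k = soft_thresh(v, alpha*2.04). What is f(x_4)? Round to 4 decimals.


FISTA on f(x) = 8*x^2 + 2*x + 2.04*|x|
L = 16, alpha = 0.0294
Iteration 1: beta = 0.0, y = 4.9694 + 0.0*(4.9694 - 4.9694) = 4.9694
  grad(y) = 81.5104, v = y - alpha*grad = 2.573
  prox(v) = soft_thresh(2.573, 0.06) = 2.513
Iteration 2: beta = 0.3333, y = 2.513 + 0.3333*(2.513 - 4.9694) = 1.6942
  grad(y) = 29.1076, v = y - alpha*grad = 0.8385
  prox(v) = soft_thresh(0.8385, 0.06) = 0.7785
Iteration 3: beta = 0.5, y = 0.7785 + 0.5*(0.7785 - 2.513) = -0.0888
  grad(y) = 0.5795, v = y - alpha*grad = -0.1058
  prox(v) = soft_thresh(-0.1058, 0.06) = -0.0458
Iteration 4: beta = 0.6, y = -0.0458 + 0.6*(-0.0458 - 0.7785) = -0.5404
  grad(y) = -6.647, v = y - alpha*grad = -0.345
  prox(v) = soft_thresh(-0.345, 0.06) = -0.285
f(x_4) = 8*(-0.285)^2 + 2*(-0.285) + 2.04*|-0.285| = 0.6614


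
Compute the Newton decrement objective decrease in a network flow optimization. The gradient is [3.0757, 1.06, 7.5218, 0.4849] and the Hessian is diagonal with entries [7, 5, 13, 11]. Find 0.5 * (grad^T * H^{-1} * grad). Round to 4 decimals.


Step 1: H is diagonal, so H^(-1) * g = [0.4394, 0.212, 0.5786, 0.0441].
Step 2: g^T H^(-1) g = sum_i g_i^2 / H_ii
  = (3.0757)^2/7 + (1.06)^2/5 + (7.5218)^2/13 + (0.4849)^2/11
  = 1.3514 + 0.2247 + 4.3521 + 0.0214 = 5.9496
Step 3: Objective decrease = 0.5 * g^T H^(-1) g = 2.9748


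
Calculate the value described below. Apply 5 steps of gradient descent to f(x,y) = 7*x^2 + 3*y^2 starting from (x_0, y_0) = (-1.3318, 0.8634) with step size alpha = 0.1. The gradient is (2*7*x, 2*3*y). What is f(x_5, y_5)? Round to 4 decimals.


Gradient descent on f(x,y) = 7*x^2 + 3*y^2.
Starting point: (-1.3318, 0.8634), alpha = 0.1
Step 1: grad_x = 2*7*-1.3318 = -18.6452, grad_y = 2*3*0.8634 = 5.1804
  x_1 = -1.3318 - 0.1*-18.6452 = 0.5327
  y_1 = 0.8634 - 0.1*5.1804 = 0.3454
Step 2: grad_x = 2*7*0.5327 = 7.4581, grad_y = 2*3*0.3454 = 2.0722
  x_2 = 0.5327 - 0.1*7.4581 = -0.2131
  y_2 = 0.3454 - 0.1*2.0722 = 0.1381
Step 3: grad_x = 2*7*-0.2131 = -2.9832, grad_y = 2*3*0.1381 = 0.8289
  x_3 = -0.2131 - 0.1*-2.9832 = 0.0852
  y_3 = 0.1381 - 0.1*0.8289 = 0.0553
Step 4: grad_x = 2*7*0.0852 = 1.1933, grad_y = 2*3*0.0553 = 0.3315
  x_4 = 0.0852 - 0.1*1.1933 = -0.0341
  y_4 = 0.0553 - 0.1*0.3315 = 0.0221
Step 5: grad_x = 2*7*-0.0341 = -0.4773, grad_y = 2*3*0.0221 = 0.1326
  x_5 = -0.0341 - 0.1*-0.4773 = 0.0136
  y_5 = 0.0221 - 0.1*0.1326 = 0.0088
f(0.0136, 0.0088) = 7*0.0136^2 + 3*0.0088^2 = 0.0015


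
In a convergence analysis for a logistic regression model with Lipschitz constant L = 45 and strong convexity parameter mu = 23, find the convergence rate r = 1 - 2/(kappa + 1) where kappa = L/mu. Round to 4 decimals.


Step 1: Compute the condition number.
kappa = L/mu = 45/23 = 1.9565
Step 2: Compute the convergence rate.
r = 1 - 2/(kappa + 1) = 1 - 2*mu/(L + mu) = (L - mu)/(L + mu) = 22/68 = 0.3235


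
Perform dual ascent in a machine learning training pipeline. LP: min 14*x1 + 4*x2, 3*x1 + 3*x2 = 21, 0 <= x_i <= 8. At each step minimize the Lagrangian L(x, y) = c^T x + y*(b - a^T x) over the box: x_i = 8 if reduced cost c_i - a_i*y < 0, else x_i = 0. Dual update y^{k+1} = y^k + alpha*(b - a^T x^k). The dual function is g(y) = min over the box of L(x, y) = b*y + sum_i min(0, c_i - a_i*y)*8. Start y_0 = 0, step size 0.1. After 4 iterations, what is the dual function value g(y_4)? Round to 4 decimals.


Dual ascent for LP: min 14*x1 + 4*x2, 3*x1 + 3*x2 = 21, 0 <= x_i <= 8
Step 1: y^k = 0.0, reduced costs: (14.0, 4.0)
  x^k = (0.0, 0.0), subgradient = b - a^T x = 21.0
  y^{k+1} = 0.0 + 0.1*21.0 = 2.1
Step 2: y^k = 2.1, reduced costs: (7.7, -2.3)
  x^k = (0.0, 8.0), subgradient = b - a^T x = -3.0
  y^{k+1} = 2.1 + 0.1*-3.0 = 1.8
Step 3: y^k = 1.8, reduced costs: (8.6, -1.4)
  x^k = (0.0, 8.0), subgradient = b - a^T x = -3.0
  y^{k+1} = 1.8 + 0.1*-3.0 = 1.5
Step 4: y^k = 1.5, reduced costs: (9.5, -0.5)
  x^k = (0.0, 8.0), subgradient = b - a^T x = -3.0
  y^{k+1} = 1.5 + 0.1*-3.0 = 1.2
Dual objective at y_4 = 1.2: reduced costs (10.4, 0.4), box minimizer x = (0.0, 0.0)
g(y_4) = b*y + (c1 - a1*y)*x1 + (c2 - a2*y)*x2 = 21*1.2 + 10.4*0.0 + 0.4*0.0 = 25.2 + 0.0 + 0.0 = 25.2


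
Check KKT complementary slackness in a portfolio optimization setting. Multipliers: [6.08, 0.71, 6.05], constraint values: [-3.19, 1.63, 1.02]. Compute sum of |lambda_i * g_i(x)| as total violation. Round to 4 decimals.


KKT complementary slackness check:
lambda_1 * g_1 = 6.08 * -3.19 = -19.3952
lambda_2 * g_2 = 0.71 * 1.63 = 1.1573
lambda_3 * g_3 = 6.05 * 1.02 = 6.171
Total violation = 19.3952 + 1.1573 + 6.171 = 26.7235


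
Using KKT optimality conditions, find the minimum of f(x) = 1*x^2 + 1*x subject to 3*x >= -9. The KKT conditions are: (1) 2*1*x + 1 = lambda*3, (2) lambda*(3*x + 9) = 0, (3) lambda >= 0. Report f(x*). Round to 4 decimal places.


Step 1: Try lambda = 0 (constraint inactive).
Stationarity: 2*1*x + 1 = 0
x* = -1/(2*1) = -0.5
Check constraint: 3*-0.5 = -1.5 >= -9 -- satisfied.
Step 2: Compute optimal value.
f(x*) = 1*(-0.5)^2 + 1*(-0.5) = -0.25


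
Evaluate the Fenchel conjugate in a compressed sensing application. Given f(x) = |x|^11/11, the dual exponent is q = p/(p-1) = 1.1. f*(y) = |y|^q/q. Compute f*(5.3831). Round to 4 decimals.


The conjugate exponent q satisfies 1/p + 1/q = 1.
p = 11, so q = 11/(11 - 1) = 1.1
|y|^q = 5.3831^1.1 = 6.3699
f*(5.3831) = 6.3699 / 1.1 = 5.7909


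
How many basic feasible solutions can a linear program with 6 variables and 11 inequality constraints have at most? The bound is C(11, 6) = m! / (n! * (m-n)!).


Each vertex corresponds to some choice of n active constraints out of m, so the number of vertices is at most C(m, n) = m! / (n!(m-n)!).
m = 11, n = 6
Numerator: 11 * 10 * 9 * 8 * 7 * 6
Denominator: 6! = 720
C(11, 6) = 462


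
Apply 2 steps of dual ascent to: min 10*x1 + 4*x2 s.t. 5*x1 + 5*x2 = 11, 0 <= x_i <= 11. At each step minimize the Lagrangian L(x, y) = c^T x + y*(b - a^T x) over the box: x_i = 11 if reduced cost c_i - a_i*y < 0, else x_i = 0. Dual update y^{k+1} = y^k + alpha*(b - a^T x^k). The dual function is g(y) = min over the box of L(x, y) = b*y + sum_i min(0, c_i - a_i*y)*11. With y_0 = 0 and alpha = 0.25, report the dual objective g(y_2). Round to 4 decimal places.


Dual ascent for LP: min 10*x1 + 4*x2, 5*x1 + 5*x2 = 11, 0 <= x_i <= 11
Step 1: y^k = 0.0, reduced costs: (10.0, 4.0)
  x^k = (0.0, 0.0), subgradient = b - a^T x = 11.0
  y^{k+1} = 0.0 + 0.25*11.0 = 2.75
Step 2: y^k = 2.75, reduced costs: (-3.75, -9.75)
  x^k = (11.0, 11.0), subgradient = b - a^T x = -99.0
  y^{k+1} = 2.75 + 0.25*-99.0 = -22.0
Dual objective at y_2 = -22.0: reduced costs (120.0, 114.0), box minimizer x = (0.0, 0.0)
g(y_2) = b*y + (c1 - a1*y)*x1 + (c2 - a2*y)*x2 = 11*(-22.0) + 120.0*0.0 + 114.0*0.0 = -242.0 + 0.0 + 0.0 = -242.0


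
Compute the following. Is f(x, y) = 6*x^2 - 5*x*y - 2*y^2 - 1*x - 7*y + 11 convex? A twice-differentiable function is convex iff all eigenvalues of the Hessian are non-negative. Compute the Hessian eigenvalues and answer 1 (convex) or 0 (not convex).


The Hessian of f(x,y) = 6*x^2 - 5*x*y - 2*y^2 - 1*x - 7*y + 11 is:
H = [[12, -5], [-5, -4]]
Trace = 12 - 4 = 8
Determinant = 12*-4 - (-5)^2 = -73
Discriminant = (8)^2 - 4*-73 = 356.0
Eigenvalues: lambda_1 = -5.434, lambda_2 = 13.434
The function is not convex.

0


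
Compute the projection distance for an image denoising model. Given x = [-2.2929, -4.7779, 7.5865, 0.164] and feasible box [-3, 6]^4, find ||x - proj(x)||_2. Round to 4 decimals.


Project each component onto [-3, 6].
clip(-2.2929) = -2.2929, clip(-4.7779) = -3.0, clip(7.5865) = 6.0, clip(0.164) = 0.164
Projection = [-2.2929, -3.0, 6.0, 0.164]
Squared diffs: [0.0, 3.1609, 2.517, 0.0]
Distance = sqrt(5.6779) = 2.3828


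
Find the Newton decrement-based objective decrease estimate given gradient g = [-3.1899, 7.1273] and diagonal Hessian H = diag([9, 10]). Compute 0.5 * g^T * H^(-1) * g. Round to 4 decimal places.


Step 1: H is diagonal, so H^(-1) * g = [-0.3544, 0.7127].
Step 2: g^T H^(-1) g = sum_i g_i^2 / H_ii
  = (-3.1899)^2/9 + (7.1273)^2/10
  = 1.1306 + 5.0798 = 6.2104
Step 3: Objective decrease = 0.5 * g^T H^(-1) g = 3.1052


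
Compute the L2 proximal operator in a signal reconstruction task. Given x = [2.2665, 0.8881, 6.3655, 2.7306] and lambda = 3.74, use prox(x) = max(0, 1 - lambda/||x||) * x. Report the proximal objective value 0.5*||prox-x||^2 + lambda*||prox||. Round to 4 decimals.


Step 1: Compute ||x||.
||x|| = 7.3418
Step 2: Compute scaling factor.
scale = max(0, 1 - 3.74/7.3418) = 0.4906
Step 3: prox(x) = [1.1119, 0.4357, 3.1228, 1.3396]
||prox(x)|| = 3.6018
Step 4: Proximal objective.
0.5*||prox-x||^2 = 6.9938
lambda*||prox|| = 13.4707
Total = 20.4644


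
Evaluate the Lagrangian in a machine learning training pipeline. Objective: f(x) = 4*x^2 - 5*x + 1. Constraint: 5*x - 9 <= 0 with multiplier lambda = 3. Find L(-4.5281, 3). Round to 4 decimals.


Step 1: Evaluate f(x).
f(-4.5281) = 4*(-4.5281)^2 - 5*(-4.5281) + 1 = 105.6553
Step 2: Evaluate g(x).
g(-4.5281) = 5*-4.5281 - 9 = -31.6405
Step 3: Compute Lagrangian.
L = 105.6553 + 3*-31.6405 = 10.7338


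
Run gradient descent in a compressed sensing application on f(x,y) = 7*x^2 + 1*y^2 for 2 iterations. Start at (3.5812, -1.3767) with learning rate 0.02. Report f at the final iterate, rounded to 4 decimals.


Gradient descent on f(x,y) = 7*x^2 + 1*y^2.
Starting point: (3.5812, -1.3767), alpha = 0.02
Step 1: grad_x = 2*7*3.5812 = 50.1368, grad_y = 2*1*-1.3767 = -2.7534
  x_1 = 3.5812 - 0.02*50.1368 = 2.5785
  y_1 = -1.3767 - 0.02*-2.7534 = -1.3216
Step 2: grad_x = 2*7*2.5785 = 36.0985, grad_y = 2*1*-1.3216 = -2.6433
  x_2 = 2.5785 - 0.02*36.0985 = 1.8565
  y_2 = -1.3216 - 0.02*-2.6433 = -1.2688
f(1.8565, -1.2688) = 7*1.8565^2 + 1*(-1.2688)^2 = 25.7358


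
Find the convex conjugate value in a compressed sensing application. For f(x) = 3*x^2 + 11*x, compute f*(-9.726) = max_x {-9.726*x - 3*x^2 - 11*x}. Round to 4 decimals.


f*(y) = sup_x {y*x - a*x^2 - b*x} = sup_x {(y-b)*x - a*x^2}
FOC: (y - b) - 2a*x = 0 => x* = (y - b)/(2a)
x* = (-9.726 - 11)/(2*3) = -3.4543
f*(-9.726) = (y-b)^2/(4a) = (-9.726 - 11)^2/(4*3)
= 429.5671/12 = 35.7973
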